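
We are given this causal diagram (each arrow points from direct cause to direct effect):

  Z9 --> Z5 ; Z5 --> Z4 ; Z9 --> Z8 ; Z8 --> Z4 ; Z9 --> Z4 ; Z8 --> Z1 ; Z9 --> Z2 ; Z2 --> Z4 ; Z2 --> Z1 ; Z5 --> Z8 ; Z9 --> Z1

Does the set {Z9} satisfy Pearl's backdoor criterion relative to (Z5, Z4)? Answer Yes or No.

Backdoor paths from Z5 to Z4 (paths whose first edge points into Z5):
  P1: Z5 <- Z9 -> Z2 -> Z4
  P2: Z5 <- Z9 -> Z2 -> Z1 <- Z8 -> Z4
  P3: Z5 <- Z9 -> Z8 -> Z4
  P4: Z5 <- Z9 -> Z8 -> Z1 <- Z2 -> Z4
  P5: Z5 <- Z9 -> Z4
  P6: Z5 <- Z9 -> Z1 <- Z2 -> Z4
  P7: Z5 <- Z9 -> Z1 <- Z8 -> Z4
Condition 1 (no descendant of Z5 in the set): holds — descendants of Z5 are {Z1, Z4, Z8}; none are in {Z9}.
Condition 2 (every backdoor path blocked by {Z9}):
  P1: blocked at fork node Z9 ∈ conditioning set.
  P2: blocked at fork node Z9 ∈ conditioning set.
  P3: blocked at fork node Z9 ∈ conditioning set.
  P4: blocked at fork node Z9 ∈ conditioning set.
  P5: blocked at fork node Z9 ∈ conditioning set.
  P6: blocked at fork node Z9 ∈ conditioning set.
  P7: blocked at fork node Z9 ∈ conditioning set.
{Z9} satisfies the backdoor criterion.

Yes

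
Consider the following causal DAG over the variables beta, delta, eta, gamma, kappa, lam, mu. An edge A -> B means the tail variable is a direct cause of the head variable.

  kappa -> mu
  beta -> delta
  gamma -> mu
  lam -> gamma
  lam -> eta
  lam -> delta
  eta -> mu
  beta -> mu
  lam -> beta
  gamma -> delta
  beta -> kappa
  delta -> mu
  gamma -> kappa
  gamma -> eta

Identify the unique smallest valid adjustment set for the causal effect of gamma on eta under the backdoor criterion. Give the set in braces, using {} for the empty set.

{lam}

Variables eligible for adjustment (non-descendants of gamma, excluding gamma and eta): {beta, lam}.
Backdoor paths from gamma to eta:
  P1: gamma <- lam -> beta -> kappa -> mu <- eta
  P2: gamma <- lam -> beta -> delta -> mu <- eta
  P3: gamma <- lam -> beta -> mu <- eta
  P4: gamma <- lam -> eta
  P5: gamma <- lam -> delta <- beta -> kappa -> mu <- eta
  P6: gamma <- lam -> delta <- beta -> mu <- eta
  P7: gamma <- lam -> delta -> mu <- eta
The empty set is not sufficient: P4 (gamma <- lam -> eta) has no collider blocking it and no conditioned non-collider, so it is open.
Try {lam}:
  P1: blocked at fork node lam ∈ conditioning set.
  P2: blocked at fork node lam ∈ conditioning set.
  P3: blocked at fork node lam ∈ conditioning set.
  P4: blocked at fork node lam ∈ conditioning set.
  P5: blocked at fork node lam ∈ conditioning set.
  P6: blocked at fork node lam ∈ conditioning set.
  P7: blocked at fork node lam ∈ conditioning set.
{lam} contains no descendant of gamma and blocks every backdoor path.
No other singleton works — e.g. {beta} leaves P4 open — so {lam} is the unique smallest valid adjustment set.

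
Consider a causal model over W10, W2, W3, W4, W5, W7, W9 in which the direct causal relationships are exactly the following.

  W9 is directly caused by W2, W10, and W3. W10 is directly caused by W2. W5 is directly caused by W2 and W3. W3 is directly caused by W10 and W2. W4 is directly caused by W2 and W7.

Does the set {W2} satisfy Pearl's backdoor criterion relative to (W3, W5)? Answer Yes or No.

Yes

Backdoor paths from W3 to W5 (paths whose first edge points into W3):
  P1: W3 <- W2 -> W5
  P2: W3 <- W10 <- W2 -> W5
  P3: W3 <- W10 -> W9 <- W2 -> W5
Condition 1 (no descendant of W3 in the set): holds — descendants of W3 are {W5, W9}; none are in {W2}.
Condition 2 (every backdoor path blocked by {W2}):
  P1: blocked at fork node W2 ∈ conditioning set.
  P2: blocked at fork node W2 ∈ conditioning set.
  P3: blocked at collider W9 (neither it nor any descendant is in the conditioning set).
{W2} satisfies the backdoor criterion.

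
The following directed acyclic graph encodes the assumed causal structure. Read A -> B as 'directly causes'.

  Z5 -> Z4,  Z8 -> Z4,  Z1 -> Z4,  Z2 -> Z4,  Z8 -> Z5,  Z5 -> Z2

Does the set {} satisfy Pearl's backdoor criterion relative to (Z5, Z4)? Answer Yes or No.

Backdoor paths from Z5 to Z4 (paths whose first edge points into Z5):
  P1: Z5 <- Z8 -> Z4
Condition 1 (no descendant of Z5 in the set): holds — descendants of Z5 are {Z2, Z4}; none are in {}.
Condition 2 (every backdoor path blocked by {}):
  P1: open — no interior node is in the conditioning set.
{} does not satisfy the backdoor criterion.

No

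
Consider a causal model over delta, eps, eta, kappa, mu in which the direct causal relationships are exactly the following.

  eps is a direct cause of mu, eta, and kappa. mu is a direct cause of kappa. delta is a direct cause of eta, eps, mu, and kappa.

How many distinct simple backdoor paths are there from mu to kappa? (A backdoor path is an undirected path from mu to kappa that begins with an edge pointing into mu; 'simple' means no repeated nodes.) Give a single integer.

6

A backdoor path from mu to kappa is any simple undirected path whose first edge points into mu (i.e. leaves mu via a parent).
Parents of mu: {delta, eps}.
Enumerating:
  P1: mu <- delta -> eps -> kappa
  P2: mu <- delta -> eta <- eps -> kappa
  P3: mu <- delta -> kappa
  P4: mu <- eps <- delta -> kappa
  P5: mu <- eps -> eta <- delta -> kappa
  P6: mu <- eps -> kappa
That exhausts the simple backdoor paths. Count: 6.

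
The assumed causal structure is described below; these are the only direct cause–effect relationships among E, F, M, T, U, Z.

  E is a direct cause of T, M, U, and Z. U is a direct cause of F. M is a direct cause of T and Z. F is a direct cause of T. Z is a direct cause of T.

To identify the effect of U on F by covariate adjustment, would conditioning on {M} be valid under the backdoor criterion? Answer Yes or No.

Backdoor paths from U to F (paths whose first edge points into U):
  P1: U <- E -> M -> Z -> T <- F
  P2: U <- E -> M -> T <- F
  P3: U <- E -> Z <- M -> T <- F
  P4: U <- E -> Z -> T <- F
  P5: U <- E -> T <- F
Condition 1 (no descendant of U in the set): holds — descendants of U are {F, T}; none are in {M}.
Condition 2 (every backdoor path blocked by {M}):
  P1: blocked at chain node M ∈ conditioning set.
  P2: blocked at chain node M ∈ conditioning set.
  P3: blocked at collider Z (neither it nor any descendant is in the conditioning set).
  P4: blocked at collider T (neither it nor any descendant is in the conditioning set).
  P5: blocked at collider T (neither it nor any descendant is in the conditioning set).
{M} satisfies the backdoor criterion.

Yes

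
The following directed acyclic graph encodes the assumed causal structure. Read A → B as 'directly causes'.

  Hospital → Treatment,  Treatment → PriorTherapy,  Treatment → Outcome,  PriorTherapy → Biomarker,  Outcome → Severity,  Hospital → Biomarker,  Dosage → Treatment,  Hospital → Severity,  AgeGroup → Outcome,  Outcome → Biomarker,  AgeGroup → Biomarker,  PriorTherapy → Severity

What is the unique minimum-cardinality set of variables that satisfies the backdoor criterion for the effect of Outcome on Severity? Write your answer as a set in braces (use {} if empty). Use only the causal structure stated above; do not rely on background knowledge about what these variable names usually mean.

Variables eligible for adjustment (non-descendants of Outcome, excluding Outcome and Severity): {AgeGroup, Dosage, Hospital, PriorTherapy, Treatment}.
Backdoor paths from Outcome to Severity:
  P1: Outcome <- AgeGroup -> Biomarker <- Hospital -> Treatment -> PriorTherapy -> Severity
  P2: Outcome <- AgeGroup -> Biomarker <- Hospital -> Severity
  P3: Outcome <- AgeGroup -> Biomarker <- PriorTherapy <- Treatment <- Hospital -> Severity
  P4: Outcome <- AgeGroup -> Biomarker <- PriorTherapy -> Severity
  P5: Outcome <- Treatment <- Hospital -> Severity
  P6: Outcome <- Treatment <- Hospital -> Biomarker <- PriorTherapy -> Severity
  P7: Outcome <- Treatment -> PriorTherapy -> Severity
  P8: Outcome <- Treatment -> PriorTherapy -> Biomarker <- Hospital -> Severity
The empty set is not sufficient: P5 (Outcome <- Treatment <- Hospital -> Severity) has no collider blocking it and no conditioned non-collider, so it is open.
Try {Treatment}:
  P1: blocked at collider Biomarker (neither it nor any descendant is in the conditioning set).
  P2: blocked at collider Biomarker (neither it nor any descendant is in the conditioning set).
  P3: blocked at collider Biomarker (neither it nor any descendant is in the conditioning set).
  P4: blocked at collider Biomarker (neither it nor any descendant is in the conditioning set).
  P5: blocked at chain node Treatment ∈ conditioning set.
  P6: blocked at chain node Treatment ∈ conditioning set.
  P7: blocked at fork node Treatment ∈ conditioning set.
  P8: blocked at fork node Treatment ∈ conditioning set.
{Treatment} contains no descendant of Outcome and blocks every backdoor path.
No other singleton works — e.g. {Hospital} leaves P7 open — so {Treatment} is the unique smallest valid adjustment set.

{Treatment}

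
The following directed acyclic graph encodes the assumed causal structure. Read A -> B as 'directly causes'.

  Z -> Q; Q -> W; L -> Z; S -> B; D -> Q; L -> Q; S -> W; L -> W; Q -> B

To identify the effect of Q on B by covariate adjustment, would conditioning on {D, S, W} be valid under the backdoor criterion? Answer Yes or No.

No

Backdoor paths from Q to B (paths whose first edge points into Q):
  P1: Q <- L -> W <- S -> B
  P2: Q <- Z <- L -> W <- S -> B
Condition 1 (no descendant of Q in the set): FAILS — W is a descendant of Q.
Condition 2 (every backdoor path blocked by {D, S, W}):
  P1: blocked at fork node S ∈ conditioning set.
  P2: blocked at fork node S ∈ conditioning set.
{D, S, W} does not satisfy the backdoor criterion.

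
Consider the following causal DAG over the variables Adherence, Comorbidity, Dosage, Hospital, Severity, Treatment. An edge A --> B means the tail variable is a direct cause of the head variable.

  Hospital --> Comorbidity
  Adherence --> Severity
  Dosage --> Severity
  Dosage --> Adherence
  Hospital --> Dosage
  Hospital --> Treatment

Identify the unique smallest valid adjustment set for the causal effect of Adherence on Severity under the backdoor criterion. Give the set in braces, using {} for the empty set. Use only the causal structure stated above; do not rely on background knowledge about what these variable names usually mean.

Variables eligible for adjustment (non-descendants of Adherence, excluding Adherence and Severity): {Comorbidity, Dosage, Hospital, Treatment}.
Backdoor paths from Adherence to Severity:
  P1: Adherence <- Dosage -> Severity
The empty set is not sufficient: P1 (Adherence <- Dosage -> Severity) has no collider blocking it and no conditioned non-collider, so it is open.
Try {Dosage}:
  P1: blocked at fork node Dosage ∈ conditioning set.
{Dosage} contains no descendant of Adherence and blocks every backdoor path.
No other singleton works — e.g. {Hospital} leaves P1 open — so {Dosage} is the unique smallest valid adjustment set.

{Dosage}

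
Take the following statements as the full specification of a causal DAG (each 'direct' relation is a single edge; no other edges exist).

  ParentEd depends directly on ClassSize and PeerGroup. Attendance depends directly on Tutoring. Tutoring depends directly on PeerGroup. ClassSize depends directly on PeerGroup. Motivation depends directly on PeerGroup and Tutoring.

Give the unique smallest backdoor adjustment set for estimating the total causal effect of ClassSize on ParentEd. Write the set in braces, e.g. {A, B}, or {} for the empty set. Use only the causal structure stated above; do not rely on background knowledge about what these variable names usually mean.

Variables eligible for adjustment (non-descendants of ClassSize, excluding ClassSize and ParentEd): {Attendance, Motivation, PeerGroup, Tutoring}.
Backdoor paths from ClassSize to ParentEd:
  P1: ClassSize <- PeerGroup -> ParentEd
The empty set is not sufficient: P1 (ClassSize <- PeerGroup -> ParentEd) has no collider blocking it and no conditioned non-collider, so it is open.
Try {PeerGroup}:
  P1: blocked at fork node PeerGroup ∈ conditioning set.
{PeerGroup} contains no descendant of ClassSize and blocks every backdoor path.
No other singleton works — e.g. {Tutoring} leaves P1 open — so {PeerGroup} is the unique smallest valid adjustment set.

{PeerGroup}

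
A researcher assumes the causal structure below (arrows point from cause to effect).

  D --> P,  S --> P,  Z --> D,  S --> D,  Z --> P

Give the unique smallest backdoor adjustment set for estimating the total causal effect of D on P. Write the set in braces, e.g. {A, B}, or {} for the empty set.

Variables eligible for adjustment (non-descendants of D, excluding D and P): {S, Z}.
Backdoor paths from D to P:
  P1: D <- Z -> P
  P2: D <- S -> P
The empty set is not sufficient: P1 (D <- Z -> P) has no collider blocking it and no conditioned non-collider, so it is open.
Try {S, Z}:
  P1: blocked at fork node Z ∈ conditioning set.
  P2: blocked at fork node S ∈ conditioning set.
{S, Z} contains no descendant of D and blocks every backdoor path.
Every element of {S, Z} is needed (dropping S leaves P2 open; dropping Z leaves P1 open), so no proper subset is valid.
Among all size-2 subsets of the eligible variables, only {S, Z} blocks every backdoor path, so it is the unique smallest valid adjustment set.

{S, Z}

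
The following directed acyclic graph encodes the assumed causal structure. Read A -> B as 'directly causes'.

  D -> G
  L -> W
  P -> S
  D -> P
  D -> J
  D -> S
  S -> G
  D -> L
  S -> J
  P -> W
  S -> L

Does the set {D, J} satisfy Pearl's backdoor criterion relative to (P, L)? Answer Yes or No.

Backdoor paths from P to L (paths whose first edge points into P):
  P1: P <- D -> S -> L
  P2: P <- D -> L
  P3: P <- D -> G <- S -> L
  P4: P <- D -> J <- S -> L
Condition 1 (no descendant of P in the set): FAILS — J is a descendant of P.
Condition 2 (every backdoor path blocked by {D, J}):
  P1: blocked at fork node D ∈ conditioning set.
  P2: blocked at fork node D ∈ conditioning set.
  P3: blocked at fork node D ∈ conditioning set.
  P4: blocked at fork node D ∈ conditioning set.
{D, J} does not satisfy the backdoor criterion.

No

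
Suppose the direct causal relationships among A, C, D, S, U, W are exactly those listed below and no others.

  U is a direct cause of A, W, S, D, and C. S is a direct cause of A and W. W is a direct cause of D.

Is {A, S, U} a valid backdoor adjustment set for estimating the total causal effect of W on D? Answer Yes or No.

Backdoor paths from W to D (paths whose first edge points into W):
  P1: W <- U -> D
  P2: W <- S <- U -> D
  P3: W <- S -> A <- U -> D
Condition 1 (no descendant of W in the set): holds — descendants of W are {D}; none are in {A, S, U}.
Condition 2 (every backdoor path blocked by {A, S, U}):
  P1: blocked at fork node U ∈ conditioning set.
  P2: blocked at chain node S ∈ conditioning set.
  P3: blocked at fork node S ∈ conditioning set.
{A, S, U} satisfies the backdoor criterion.

Yes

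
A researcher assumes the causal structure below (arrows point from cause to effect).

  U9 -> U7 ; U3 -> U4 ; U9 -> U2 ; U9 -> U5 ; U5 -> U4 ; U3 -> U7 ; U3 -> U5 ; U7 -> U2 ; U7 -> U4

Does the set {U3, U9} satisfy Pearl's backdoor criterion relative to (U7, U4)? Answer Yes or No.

Backdoor paths from U7 to U4 (paths whose first edge points into U7):
  P1: U7 <- U3 -> U5 -> U4
  P2: U7 <- U3 -> U4
  P3: U7 <- U9 -> U5 <- U3 -> U4
  P4: U7 <- U9 -> U5 -> U4
Condition 1 (no descendant of U7 in the set): holds — descendants of U7 are {U2, U4}; none are in {U3, U9}.
Condition 2 (every backdoor path blocked by {U3, U9}):
  P1: blocked at fork node U3 ∈ conditioning set.
  P2: blocked at fork node U3 ∈ conditioning set.
  P3: blocked at fork node U9 ∈ conditioning set.
  P4: blocked at fork node U9 ∈ conditioning set.
{U3, U9} satisfies the backdoor criterion.

Yes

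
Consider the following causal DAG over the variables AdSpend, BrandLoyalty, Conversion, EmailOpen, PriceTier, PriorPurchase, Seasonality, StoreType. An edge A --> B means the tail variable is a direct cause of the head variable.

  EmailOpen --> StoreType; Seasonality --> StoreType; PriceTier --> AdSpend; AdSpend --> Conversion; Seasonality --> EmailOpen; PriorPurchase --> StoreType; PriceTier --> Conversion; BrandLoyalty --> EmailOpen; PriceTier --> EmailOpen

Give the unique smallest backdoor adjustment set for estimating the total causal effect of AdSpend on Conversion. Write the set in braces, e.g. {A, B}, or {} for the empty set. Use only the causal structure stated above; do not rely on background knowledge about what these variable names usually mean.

Variables eligible for adjustment (non-descendants of AdSpend, excluding AdSpend and Conversion): {BrandLoyalty, EmailOpen, PriceTier, PriorPurchase, Seasonality, StoreType}.
Backdoor paths from AdSpend to Conversion:
  P1: AdSpend <- PriceTier -> Conversion
The empty set is not sufficient: P1 (AdSpend <- PriceTier -> Conversion) has no collider blocking it and no conditioned non-collider, so it is open.
Try {PriceTier}:
  P1: blocked at fork node PriceTier ∈ conditioning set.
{PriceTier} contains no descendant of AdSpend and blocks every backdoor path.
No other singleton works — e.g. {PriorPurchase} leaves P1 open — so {PriceTier} is the unique smallest valid adjustment set.

{PriceTier}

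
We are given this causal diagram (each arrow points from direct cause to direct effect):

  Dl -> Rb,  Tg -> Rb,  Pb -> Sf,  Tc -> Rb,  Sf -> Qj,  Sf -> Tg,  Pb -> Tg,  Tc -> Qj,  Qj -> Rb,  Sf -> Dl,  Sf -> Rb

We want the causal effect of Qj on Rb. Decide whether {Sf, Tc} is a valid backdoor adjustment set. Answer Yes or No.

Backdoor paths from Qj to Rb (paths whose first edge points into Qj):
  P1: Qj <- Sf <- Pb -> Tg -> Rb
  P2: Qj <- Sf -> Tg -> Rb
  P3: Qj <- Sf -> Dl -> Rb
  P4: Qj <- Sf -> Rb
  P5: Qj <- Tc -> Rb
Condition 1 (no descendant of Qj in the set): holds — descendants of Qj are {Rb}; none are in {Sf, Tc}.
Condition 2 (every backdoor path blocked by {Sf, Tc}):
  P1: blocked at chain node Sf ∈ conditioning set.
  P2: blocked at fork node Sf ∈ conditioning set.
  P3: blocked at fork node Sf ∈ conditioning set.
  P4: blocked at fork node Sf ∈ conditioning set.
  P5: blocked at fork node Tc ∈ conditioning set.
{Sf, Tc} satisfies the backdoor criterion.

Yes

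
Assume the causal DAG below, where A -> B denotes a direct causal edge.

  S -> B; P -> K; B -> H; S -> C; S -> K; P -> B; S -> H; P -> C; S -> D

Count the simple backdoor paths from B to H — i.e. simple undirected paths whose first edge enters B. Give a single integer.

3

A backdoor path from B to H is any simple undirected path whose first edge points into B (i.e. leaves B via a parent).
Parents of B: {P, S}.
Enumerating:
  P1: B <- P -> K <- S -> H
  P2: B <- P -> C <- S -> H
  P3: B <- S -> H
That exhausts the simple backdoor paths. Count: 3.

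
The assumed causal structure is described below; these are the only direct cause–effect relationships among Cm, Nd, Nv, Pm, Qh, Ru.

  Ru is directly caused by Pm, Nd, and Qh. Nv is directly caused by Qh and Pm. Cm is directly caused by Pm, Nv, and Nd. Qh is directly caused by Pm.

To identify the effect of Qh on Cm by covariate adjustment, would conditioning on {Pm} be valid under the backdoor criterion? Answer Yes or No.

Backdoor paths from Qh to Cm (paths whose first edge points into Qh):
  P1: Qh <- Pm -> Ru <- Nd -> Cm
  P2: Qh <- Pm -> Nv -> Cm
  P3: Qh <- Pm -> Cm
Condition 1 (no descendant of Qh in the set): holds — descendants of Qh are {Cm, Nv, Ru}; none are in {Pm}.
Condition 2 (every backdoor path blocked by {Pm}):
  P1: blocked at fork node Pm ∈ conditioning set.
  P2: blocked at fork node Pm ∈ conditioning set.
  P3: blocked at fork node Pm ∈ conditioning set.
{Pm} satisfies the backdoor criterion.

Yes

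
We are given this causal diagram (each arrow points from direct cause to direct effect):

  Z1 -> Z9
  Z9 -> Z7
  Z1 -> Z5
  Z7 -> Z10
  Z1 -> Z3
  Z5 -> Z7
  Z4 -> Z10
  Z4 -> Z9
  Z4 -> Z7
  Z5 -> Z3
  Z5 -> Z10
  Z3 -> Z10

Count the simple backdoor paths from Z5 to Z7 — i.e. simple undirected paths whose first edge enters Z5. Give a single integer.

6

A backdoor path from Z5 to Z7 is any simple undirected path whose first edge points into Z5 (i.e. leaves Z5 via a parent).
Parents of Z5: {Z1}.
Enumerating:
  P1: Z5 <- Z1 -> Z9 <- Z4 -> Z7
  P2: Z5 <- Z1 -> Z9 <- Z4 -> Z10 <- Z7
  P3: Z5 <- Z1 -> Z9 -> Z7
  P4: Z5 <- Z1 -> Z3 -> Z10 <- Z4 -> Z9 -> Z7
  P5: Z5 <- Z1 -> Z3 -> Z10 <- Z4 -> Z7
  P6: Z5 <- Z1 -> Z3 -> Z10 <- Z7
That exhausts the simple backdoor paths. Count: 6.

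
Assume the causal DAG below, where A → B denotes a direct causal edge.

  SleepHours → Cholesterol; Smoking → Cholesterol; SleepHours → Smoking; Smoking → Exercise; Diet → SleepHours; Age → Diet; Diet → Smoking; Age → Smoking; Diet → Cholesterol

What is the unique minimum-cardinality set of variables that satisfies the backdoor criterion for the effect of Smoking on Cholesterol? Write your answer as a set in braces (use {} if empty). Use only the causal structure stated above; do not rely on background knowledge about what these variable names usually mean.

{Diet, SleepHours}

Variables eligible for adjustment (non-descendants of Smoking, excluding Smoking and Cholesterol): {Age, Diet, SleepHours}.
Backdoor paths from Smoking to Cholesterol:
  P1: Smoking <- Age -> Diet -> SleepHours -> Cholesterol
  P2: Smoking <- Age -> Diet -> Cholesterol
  P3: Smoking <- Diet -> SleepHours -> Cholesterol
  P4: Smoking <- Diet -> Cholesterol
  P5: Smoking <- SleepHours <- Diet -> Cholesterol
  P6: Smoking <- SleepHours -> Cholesterol
The empty set is not sufficient: P1 (Smoking <- Age -> Diet -> SleepHours -> Cholesterol) has no collider blocking it and no conditioned non-collider, so it is open.
Try {Diet, SleepHours}:
  P1: blocked at chain node Diet ∈ conditioning set.
  P2: blocked at chain node Diet ∈ conditioning set.
  P3: blocked at fork node Diet ∈ conditioning set.
  P4: blocked at fork node Diet ∈ conditioning set.
  P5: blocked at chain node SleepHours ∈ conditioning set.
  P6: blocked at fork node SleepHours ∈ conditioning set.
{Diet, SleepHours} contains no descendant of Smoking and blocks every backdoor path.
Every element of {Diet, SleepHours} is needed (dropping Diet leaves P2 open; dropping SleepHours leaves P6 open), so no proper subset is valid.
Among all size-2 subsets of the eligible variables, only {Diet, SleepHours} blocks every backdoor path, so it is the unique smallest valid adjustment set.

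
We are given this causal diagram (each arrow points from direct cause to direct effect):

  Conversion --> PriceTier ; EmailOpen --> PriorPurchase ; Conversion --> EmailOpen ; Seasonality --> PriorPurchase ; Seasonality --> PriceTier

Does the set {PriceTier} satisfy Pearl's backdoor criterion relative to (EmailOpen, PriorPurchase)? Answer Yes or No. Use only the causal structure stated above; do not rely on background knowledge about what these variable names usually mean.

Backdoor paths from EmailOpen to PriorPurchase (paths whose first edge points into EmailOpen):
  P1: EmailOpen <- Conversion -> PriceTier <- Seasonality -> PriorPurchase
Condition 1 (no descendant of EmailOpen in the set): holds — descendants of EmailOpen are {PriorPurchase}; none are in {PriceTier}.
Condition 2 (every backdoor path blocked by {PriceTier}):
  P1: open — collider(s) PriceTier are conditioned on (or have a conditioned descendant) and no non-collider on the path is in the set.
{PriceTier} does not satisfy the backdoor criterion.

No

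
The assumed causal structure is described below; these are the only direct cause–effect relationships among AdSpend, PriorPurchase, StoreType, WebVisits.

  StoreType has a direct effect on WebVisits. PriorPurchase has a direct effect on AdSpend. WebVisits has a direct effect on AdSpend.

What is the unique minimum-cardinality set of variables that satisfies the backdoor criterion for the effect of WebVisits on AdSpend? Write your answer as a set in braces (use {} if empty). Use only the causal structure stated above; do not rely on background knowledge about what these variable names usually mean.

{}

Variables eligible for adjustment (non-descendants of WebVisits, excluding WebVisits and AdSpend): {PriorPurchase, StoreType}.
Backdoor paths from WebVisits to AdSpend:
  (none)
With no backdoor paths the empty set already satisfies the criterion, and it is trivially minimal.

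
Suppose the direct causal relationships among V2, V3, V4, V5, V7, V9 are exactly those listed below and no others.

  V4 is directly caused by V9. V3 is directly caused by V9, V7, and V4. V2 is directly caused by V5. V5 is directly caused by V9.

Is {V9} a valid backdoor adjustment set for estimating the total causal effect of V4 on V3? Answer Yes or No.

Backdoor paths from V4 to V3 (paths whose first edge points into V4):
  P1: V4 <- V9 -> V3
Condition 1 (no descendant of V4 in the set): holds — descendants of V4 are {V3}; none are in {V9}.
Condition 2 (every backdoor path blocked by {V9}):
  P1: blocked at fork node V9 ∈ conditioning set.
{V9} satisfies the backdoor criterion.

Yes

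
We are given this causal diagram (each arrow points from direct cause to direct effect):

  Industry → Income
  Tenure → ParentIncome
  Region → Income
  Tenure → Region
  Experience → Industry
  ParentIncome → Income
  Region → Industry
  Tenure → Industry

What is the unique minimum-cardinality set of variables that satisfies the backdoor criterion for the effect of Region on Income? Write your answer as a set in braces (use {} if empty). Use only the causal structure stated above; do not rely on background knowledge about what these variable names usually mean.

{Tenure}

Variables eligible for adjustment (non-descendants of Region, excluding Region and Income): {Experience, ParentIncome, Tenure}.
Backdoor paths from Region to Income:
  P1: Region <- Tenure -> ParentIncome -> Income
  P2: Region <- Tenure -> Industry -> Income
The empty set is not sufficient: P1 (Region <- Tenure -> ParentIncome -> Income) has no collider blocking it and no conditioned non-collider, so it is open.
Try {Tenure}:
  P1: blocked at fork node Tenure ∈ conditioning set.
  P2: blocked at fork node Tenure ∈ conditioning set.
{Tenure} contains no descendant of Region and blocks every backdoor path.
No other singleton works — e.g. {ParentIncome} leaves P2 open — so {Tenure} is the unique smallest valid adjustment set.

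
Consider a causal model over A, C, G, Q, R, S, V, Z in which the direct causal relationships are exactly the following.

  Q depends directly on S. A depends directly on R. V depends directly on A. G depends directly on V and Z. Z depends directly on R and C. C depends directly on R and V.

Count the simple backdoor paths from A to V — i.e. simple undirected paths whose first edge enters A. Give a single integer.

4

A backdoor path from A to V is any simple undirected path whose first edge points into A (i.e. leaves A via a parent).
Parents of A: {R}.
Enumerating:
  P1: A <- R -> C <- V
  P2: A <- R -> C -> Z -> G <- V
  P3: A <- R -> Z <- C <- V
  P4: A <- R -> Z -> G <- V
That exhausts the simple backdoor paths. Count: 4.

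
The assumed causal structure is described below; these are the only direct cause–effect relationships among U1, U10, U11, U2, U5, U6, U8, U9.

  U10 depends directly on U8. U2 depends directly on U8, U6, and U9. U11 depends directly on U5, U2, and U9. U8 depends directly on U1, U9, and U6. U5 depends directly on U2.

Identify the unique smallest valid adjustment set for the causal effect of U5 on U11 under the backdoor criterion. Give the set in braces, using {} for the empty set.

Variables eligible for adjustment (non-descendants of U5, excluding U5 and U11): {U1, U10, U2, U6, U8, U9}.
Backdoor paths from U5 to U11:
  P1: U5 <- U2 <- U9 -> U11
  P2: U5 <- U2 <- U6 -> U8 <- U9 -> U11
  P3: U5 <- U2 <- U8 <- U9 -> U11
  P4: U5 <- U2 -> U11
The empty set is not sufficient: P1 (U5 <- U2 <- U9 -> U11) has no collider blocking it and no conditioned non-collider, so it is open.
Try {U2}:
  P1: blocked at chain node U2 ∈ conditioning set.
  P2: blocked at chain node U2 ∈ conditioning set.
  P3: blocked at chain node U2 ∈ conditioning set.
  P4: blocked at fork node U2 ∈ conditioning set.
{U2} contains no descendant of U5 and blocks every backdoor path.
No other singleton works — e.g. {U9} leaves P4 open — so {U2} is the unique smallest valid adjustment set.

{U2}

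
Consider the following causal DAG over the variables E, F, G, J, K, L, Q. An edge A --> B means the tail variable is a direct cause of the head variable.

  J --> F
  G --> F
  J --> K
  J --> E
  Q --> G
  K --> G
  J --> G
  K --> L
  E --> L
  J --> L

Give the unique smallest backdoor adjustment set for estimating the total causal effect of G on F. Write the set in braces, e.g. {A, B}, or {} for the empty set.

Variables eligible for adjustment (non-descendants of G, excluding G and F): {E, J, K, L, Q}.
Backdoor paths from G to F:
  P1: G <- J -> F
  P2: G <- K <- J -> F
  P3: G <- K -> L <- J -> F
  P4: G <- K -> L <- E <- J -> F
The empty set is not sufficient: P1 (G <- J -> F) has no collider blocking it and no conditioned non-collider, so it is open.
Try {J}:
  P1: blocked at fork node J ∈ conditioning set.
  P2: blocked at fork node J ∈ conditioning set.
  P3: blocked at collider L (neither it nor any descendant is in the conditioning set).
  P4: blocked at collider L (neither it nor any descendant is in the conditioning set).
{J} contains no descendant of G and blocks every backdoor path.
No other singleton works — e.g. {K} leaves P1 open — so {J} is the unique smallest valid adjustment set.

{J}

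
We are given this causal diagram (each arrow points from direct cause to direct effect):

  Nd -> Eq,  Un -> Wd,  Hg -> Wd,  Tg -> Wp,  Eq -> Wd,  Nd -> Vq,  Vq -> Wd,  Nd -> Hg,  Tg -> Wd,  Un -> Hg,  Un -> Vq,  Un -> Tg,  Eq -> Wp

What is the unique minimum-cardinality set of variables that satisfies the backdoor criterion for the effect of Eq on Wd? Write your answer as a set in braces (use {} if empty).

{Nd}

Variables eligible for adjustment (non-descendants of Eq, excluding Eq and Wd): {Hg, Nd, Tg, Un, Vq}.
Backdoor paths from Eq to Wd:
  P1: Eq <- Nd -> Hg <- Un -> Vq -> Wd
  P2: Eq <- Nd -> Hg <- Un -> Tg -> Wd
  P3: Eq <- Nd -> Hg <- Un -> Wd
  P4: Eq <- Nd -> Hg -> Wd
  P5: Eq <- Nd -> Vq <- Un -> Hg -> Wd
  P6: Eq <- Nd -> Vq <- Un -> Tg -> Wd
  P7: Eq <- Nd -> Vq <- Un -> Wd
  P8: Eq <- Nd -> Vq -> Wd
The empty set is not sufficient: P4 (Eq <- Nd -> Hg -> Wd) has no collider blocking it and no conditioned non-collider, so it is open.
Try {Nd}:
  P1: blocked at fork node Nd ∈ conditioning set.
  P2: blocked at fork node Nd ∈ conditioning set.
  P3: blocked at fork node Nd ∈ conditioning set.
  P4: blocked at fork node Nd ∈ conditioning set.
  P5: blocked at fork node Nd ∈ conditioning set.
  P6: blocked at fork node Nd ∈ conditioning set.
  P7: blocked at fork node Nd ∈ conditioning set.
  P8: blocked at fork node Nd ∈ conditioning set.
{Nd} contains no descendant of Eq and blocks every backdoor path.
No other singleton works — e.g. {Un} leaves P4 open — so {Nd} is the unique smallest valid adjustment set.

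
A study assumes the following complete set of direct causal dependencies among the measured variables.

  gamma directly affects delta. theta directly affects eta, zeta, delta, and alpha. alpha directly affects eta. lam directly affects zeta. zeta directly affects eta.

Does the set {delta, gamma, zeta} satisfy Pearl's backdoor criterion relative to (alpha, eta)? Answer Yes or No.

No

Backdoor paths from alpha to eta (paths whose first edge points into alpha):
  P1: alpha <- theta -> zeta -> eta
  P2: alpha <- theta -> eta
Condition 1 (no descendant of alpha in the set): holds — descendants of alpha are {eta}; none are in {delta, gamma, zeta}.
Condition 2 (every backdoor path blocked by {delta, gamma, zeta}):
  P1: blocked at chain node zeta ∈ conditioning set.
  P2: open — no interior node is in the conditioning set.
{delta, gamma, zeta} does not satisfy the backdoor criterion.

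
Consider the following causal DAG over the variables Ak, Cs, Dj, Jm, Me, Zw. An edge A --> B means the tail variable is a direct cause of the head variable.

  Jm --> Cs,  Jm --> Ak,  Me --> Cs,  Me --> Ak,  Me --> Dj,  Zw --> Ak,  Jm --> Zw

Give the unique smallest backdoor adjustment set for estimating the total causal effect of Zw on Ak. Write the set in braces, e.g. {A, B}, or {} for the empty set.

Variables eligible for adjustment (non-descendants of Zw, excluding Zw and Ak): {Cs, Dj, Jm, Me}.
Backdoor paths from Zw to Ak:
  P1: Zw <- Jm -> Cs <- Me -> Ak
  P2: Zw <- Jm -> Ak
The empty set is not sufficient: P2 (Zw <- Jm -> Ak) has no collider blocking it and no conditioned non-collider, so it is open.
Try {Jm}:
  P1: blocked at fork node Jm ∈ conditioning set.
  P2: blocked at fork node Jm ∈ conditioning set.
{Jm} contains no descendant of Zw and blocks every backdoor path.
No other singleton works — e.g. {Me} leaves P2 open — so {Jm} is the unique smallest valid adjustment set.

{Jm}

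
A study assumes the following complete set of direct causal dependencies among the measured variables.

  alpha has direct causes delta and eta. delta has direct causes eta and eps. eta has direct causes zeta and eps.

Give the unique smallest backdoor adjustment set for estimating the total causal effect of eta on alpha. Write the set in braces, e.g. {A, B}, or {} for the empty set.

Variables eligible for adjustment (non-descendants of eta, excluding eta and alpha): {eps, zeta}.
Backdoor paths from eta to alpha:
  P1: eta <- eps -> delta -> alpha
The empty set is not sufficient: P1 (eta <- eps -> delta -> alpha) has no collider blocking it and no conditioned non-collider, so it is open.
Try {eps}:
  P1: blocked at fork node eps ∈ conditioning set.
{eps} contains no descendant of eta and blocks every backdoor path.
No other singleton works — e.g. {zeta} leaves P1 open — so {eps} is the unique smallest valid adjustment set.

{eps}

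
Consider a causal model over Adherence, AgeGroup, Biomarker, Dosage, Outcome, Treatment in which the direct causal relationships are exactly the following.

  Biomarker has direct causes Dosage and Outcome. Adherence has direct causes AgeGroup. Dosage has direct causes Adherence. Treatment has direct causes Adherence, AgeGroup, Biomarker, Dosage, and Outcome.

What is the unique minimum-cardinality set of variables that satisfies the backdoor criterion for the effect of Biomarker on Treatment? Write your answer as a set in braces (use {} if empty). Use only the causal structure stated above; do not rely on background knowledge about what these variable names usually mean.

Variables eligible for adjustment (non-descendants of Biomarker, excluding Biomarker and Treatment): {Adherence, AgeGroup, Dosage, Outcome}.
Backdoor paths from Biomarker to Treatment:
  P1: Biomarker <- Outcome -> Treatment
  P2: Biomarker <- Dosage <- Adherence <- AgeGroup -> Treatment
  P3: Biomarker <- Dosage <- Adherence -> Treatment
  P4: Biomarker <- Dosage -> Treatment
The empty set is not sufficient: P1 (Biomarker <- Outcome -> Treatment) has no collider blocking it and no conditioned non-collider, so it is open.
Try {Dosage, Outcome}:
  P1: blocked at fork node Outcome ∈ conditioning set.
  P2: blocked at chain node Dosage ∈ conditioning set.
  P3: blocked at chain node Dosage ∈ conditioning set.
  P4: blocked at fork node Dosage ∈ conditioning set.
{Dosage, Outcome} contains no descendant of Biomarker and blocks every backdoor path.
Every element of {Dosage, Outcome} is needed (dropping Dosage leaves P2 open; dropping Outcome leaves P1 open), so no proper subset is valid.
Among all size-2 subsets of the eligible variables, only {Dosage, Outcome} blocks every backdoor path, so it is the unique smallest valid adjustment set.

{Dosage, Outcome}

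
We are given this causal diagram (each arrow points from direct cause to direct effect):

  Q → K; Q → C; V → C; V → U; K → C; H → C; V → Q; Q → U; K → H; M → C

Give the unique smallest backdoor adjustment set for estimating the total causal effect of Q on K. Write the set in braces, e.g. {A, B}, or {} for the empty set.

{}

Variables eligible for adjustment (non-descendants of Q, excluding Q and K): {M, V}.
Backdoor paths from Q to K:
  P1: Q <- V -> C <- K
  P2: Q <- V -> C <- H <- K
Each backdoor path contains an unconditioned collider, so every path is already blocked with the empty conditioning set:
  P1: blocked at collider C (neither it nor any descendant is in the conditioning set).
  P2: blocked at collider C (neither it nor any descendant is in the conditioning set).
The empty set is therefore the unique smallest valid set.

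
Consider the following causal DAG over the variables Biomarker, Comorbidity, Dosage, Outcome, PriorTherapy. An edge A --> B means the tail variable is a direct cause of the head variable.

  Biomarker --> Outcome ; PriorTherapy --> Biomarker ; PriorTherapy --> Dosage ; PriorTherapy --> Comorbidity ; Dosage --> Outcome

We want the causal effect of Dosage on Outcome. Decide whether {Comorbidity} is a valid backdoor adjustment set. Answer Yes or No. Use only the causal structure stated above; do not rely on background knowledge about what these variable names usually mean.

No

Backdoor paths from Dosage to Outcome (paths whose first edge points into Dosage):
  P1: Dosage <- PriorTherapy -> Biomarker -> Outcome
Condition 1 (no descendant of Dosage in the set): holds — descendants of Dosage are {Outcome}; none are in {Comorbidity}.
Condition 2 (every backdoor path blocked by {Comorbidity}):
  P1: open — no interior node is in the conditioning set.
{Comorbidity} does not satisfy the backdoor criterion.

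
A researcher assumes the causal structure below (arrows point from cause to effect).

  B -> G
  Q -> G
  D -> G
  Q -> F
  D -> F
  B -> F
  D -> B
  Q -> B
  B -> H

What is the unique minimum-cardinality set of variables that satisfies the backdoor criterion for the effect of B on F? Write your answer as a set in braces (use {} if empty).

{D, Q}

Variables eligible for adjustment (non-descendants of B, excluding B and F): {D, Q}.
Backdoor paths from B to F:
  P1: B <- Q -> F
  P2: B <- Q -> G <- D -> F
  P3: B <- D -> F
  P4: B <- D -> G <- Q -> F
The empty set is not sufficient: P1 (B <- Q -> F) has no collider blocking it and no conditioned non-collider, so it is open.
Try {D, Q}:
  P1: blocked at fork node Q ∈ conditioning set.
  P2: blocked at fork node Q ∈ conditioning set.
  P3: blocked at fork node D ∈ conditioning set.
  P4: blocked at fork node D ∈ conditioning set.
{D, Q} contains no descendant of B and blocks every backdoor path.
Every element of {D, Q} is needed (dropping D leaves P3 open; dropping Q leaves P1 open), so no proper subset is valid.
Among all size-2 subsets of the eligible variables, only {D, Q} blocks every backdoor path, so it is the unique smallest valid adjustment set.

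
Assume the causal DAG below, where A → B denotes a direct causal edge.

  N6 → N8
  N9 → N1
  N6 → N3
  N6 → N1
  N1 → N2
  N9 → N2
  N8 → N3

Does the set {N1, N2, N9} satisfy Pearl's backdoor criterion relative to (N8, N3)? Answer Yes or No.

No

Backdoor paths from N8 to N3 (paths whose first edge points into N8):
  P1: N8 <- N6 -> N3
Condition 1 (no descendant of N8 in the set): holds — descendants of N8 are {N3}; none are in {N1, N2, N9}.
Condition 2 (every backdoor path blocked by {N1, N2, N9}):
  P1: open — no interior node is in the conditioning set.
{N1, N2, N9} does not satisfy the backdoor criterion.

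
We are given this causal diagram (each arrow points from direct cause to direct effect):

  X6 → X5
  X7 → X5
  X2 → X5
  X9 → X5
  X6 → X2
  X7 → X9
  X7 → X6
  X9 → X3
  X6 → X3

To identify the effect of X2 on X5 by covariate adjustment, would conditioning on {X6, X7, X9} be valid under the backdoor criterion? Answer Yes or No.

Yes

Backdoor paths from X2 to X5 (paths whose first edge points into X2):
  P1: X2 <- X6 <- X7 -> X9 -> X5
  P2: X2 <- X6 <- X7 -> X5
  P3: X2 <- X6 -> X5
  P4: X2 <- X6 -> X3 <- X9 <- X7 -> X5
  P5: X2 <- X6 -> X3 <- X9 -> X5
Condition 1 (no descendant of X2 in the set): holds — descendants of X2 are {X5}; none are in {X6, X7, X9}.
Condition 2 (every backdoor path blocked by {X6, X7, X9}):
  P1: blocked at chain node X6 ∈ conditioning set.
  P2: blocked at chain node X6 ∈ conditioning set.
  P3: blocked at fork node X6 ∈ conditioning set.
  P4: blocked at fork node X6 ∈ conditioning set.
  P5: blocked at fork node X6 ∈ conditioning set.
{X6, X7, X9} satisfies the backdoor criterion.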